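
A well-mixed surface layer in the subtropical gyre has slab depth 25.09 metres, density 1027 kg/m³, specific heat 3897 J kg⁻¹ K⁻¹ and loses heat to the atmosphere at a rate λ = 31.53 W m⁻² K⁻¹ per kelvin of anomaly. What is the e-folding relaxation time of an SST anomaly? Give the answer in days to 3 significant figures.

Areal heat capacity C = ρ c_p D = 1027 × 3897 × 25.09 = 1.00×10^8 J m⁻² K⁻¹.
Relaxation time τ = C / λ = 1.00×10^8 / 31.53 = 3.18×10^6 s.
In days: 3.18×10^6 s / (86400 s/day) = 36.9 days.

36.9 days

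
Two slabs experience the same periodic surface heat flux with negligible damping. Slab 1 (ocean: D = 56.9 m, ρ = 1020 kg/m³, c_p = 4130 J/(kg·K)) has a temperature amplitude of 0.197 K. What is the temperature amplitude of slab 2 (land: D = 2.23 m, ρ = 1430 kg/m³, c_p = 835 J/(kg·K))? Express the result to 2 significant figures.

18 K

C_ocean = 2.40×10^8 J/(m²·K); C_land = 2.66×10^6 J/(m²·K).
A ∝ 1/C ⇒ A_land = A_ocean × C_ocean/C_land = 0.197 × 90.0 = 17.7 K.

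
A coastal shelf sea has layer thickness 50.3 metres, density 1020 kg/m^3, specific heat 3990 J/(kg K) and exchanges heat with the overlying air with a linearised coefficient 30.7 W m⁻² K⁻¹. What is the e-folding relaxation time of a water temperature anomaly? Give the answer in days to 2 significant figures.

77 days

Areal heat capacity C = ρ c_p D = 1020 × 3990 × 50.3 = 2.05×10^8 J/(m^2 K).
Relaxation time τ = C / λ = 2.05×10^8 / 30.7 = 6.67×10^6 s.
In days: 6.67×10^6 s / (86400 s/day) = 77.2 days.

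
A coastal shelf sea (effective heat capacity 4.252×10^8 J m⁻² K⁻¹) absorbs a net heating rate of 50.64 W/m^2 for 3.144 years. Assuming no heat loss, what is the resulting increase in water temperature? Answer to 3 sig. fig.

11.8 K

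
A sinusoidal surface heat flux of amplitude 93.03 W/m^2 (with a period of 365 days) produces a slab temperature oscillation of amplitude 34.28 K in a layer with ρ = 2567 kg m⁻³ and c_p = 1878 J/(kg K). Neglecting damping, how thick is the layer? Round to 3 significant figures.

2.83 m

ω = 2π / 3.15×10^7 s = 1.99×10^-7 s⁻¹.
Required C = F₀ / (A ω) = 93.03 / (34.28 × 1.99×10^-7) = 1.36×10^7 J/(m²·K).
D = C / (ρ c_p) = 1.36×10^7 / (2567 × 1878) = 2.83 m.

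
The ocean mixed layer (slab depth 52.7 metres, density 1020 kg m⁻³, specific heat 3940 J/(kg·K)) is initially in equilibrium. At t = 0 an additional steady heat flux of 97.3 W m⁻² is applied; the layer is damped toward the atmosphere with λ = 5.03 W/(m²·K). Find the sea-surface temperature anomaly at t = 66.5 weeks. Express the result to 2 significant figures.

Areal heat capacity C = ρ c_p D = 1020 × 3940 × 52.7 = 2.12×10^8 J m⁻² K⁻¹.
τ = C / λ = 2.12×10^8 / 5.03 = 4.21×10^7 s.
Equilibrium anomaly ΔT_eq = F / λ = 97.3 / 5.03 = 19.3 K.
t = 66.5 weeks = 4.02×10^7 s, so t/τ = 0.955.
ΔT(t) = ΔT_eq (1 − e^(−t/τ)) = 19.3 × (1 − e^−0.955) = 11.9 K.

12 K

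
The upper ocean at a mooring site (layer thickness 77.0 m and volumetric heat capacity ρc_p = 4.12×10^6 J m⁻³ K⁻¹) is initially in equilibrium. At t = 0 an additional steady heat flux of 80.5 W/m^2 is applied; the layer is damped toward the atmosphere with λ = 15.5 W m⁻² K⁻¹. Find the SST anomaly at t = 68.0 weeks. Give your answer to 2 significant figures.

Areal heat capacity C = ρc_p × D = 4.12×10^6 × 77.0 = 3.17×10^8 J m⁻² K⁻¹.
τ = C / λ = 3.17×10^8 / 15.5 = 2.05×10^7 s.
Equilibrium anomaly ΔT_eq = F / λ = 80.5 / 15.5 = 5.19 K.
t = 68.0 weeks = 4.11×10^7 s, so t/τ = 2.01.
ΔT(t) = ΔT_eq (1 − e^(−t/τ)) = 5.19 × (1 − e^−2.01) = 4.50 K.

4.5 K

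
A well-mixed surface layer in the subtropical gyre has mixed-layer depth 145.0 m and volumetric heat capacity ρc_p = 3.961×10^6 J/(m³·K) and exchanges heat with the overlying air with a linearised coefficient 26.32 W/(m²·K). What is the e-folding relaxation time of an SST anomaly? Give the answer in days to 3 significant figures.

253 days

Areal heat capacity C = ρc_p × D = 3.961×10^6 × 145.0 = 5.74×10^8 J m⁻² K⁻¹.
Relaxation time τ = C / λ = 5.74×10^8 / 26.32 = 2.18×10^7 s.
In days: 2.18×10^7 s / (86400 s/day) = 253 days.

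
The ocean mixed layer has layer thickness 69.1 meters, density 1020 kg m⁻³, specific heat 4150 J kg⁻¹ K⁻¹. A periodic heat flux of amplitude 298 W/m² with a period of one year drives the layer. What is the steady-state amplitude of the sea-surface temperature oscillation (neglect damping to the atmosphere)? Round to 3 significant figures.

5.11 K

Areal heat capacity C = ρ c_p D = 1020 × 4150 × 69.1 = 2.93×10^8 J/(m²·K).
Angular frequency ω = 2π / T = 2π / 3.15×10^7 s = 1.99×10^-7 s⁻¹.
Cω = 2.93×10^8 × 1.99×10^-7 = 58.3 W/(m²·K).
Amplitude A = F₀ / (Cω) = 298 / 58.3 = 5.11 K.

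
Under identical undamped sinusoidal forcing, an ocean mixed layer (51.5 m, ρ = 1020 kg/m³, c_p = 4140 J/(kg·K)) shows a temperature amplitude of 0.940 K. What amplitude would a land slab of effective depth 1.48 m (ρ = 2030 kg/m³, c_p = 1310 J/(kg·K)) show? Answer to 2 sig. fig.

52 K

C_ocean = 2.17×10^8 J/(m²·K); C_land = 3.94×10^6 J/(m²·K).
A ∝ 1/C ⇒ A_land = A_ocean × C_ocean/C_land = 0.940 × 55.3 = 51.9 K.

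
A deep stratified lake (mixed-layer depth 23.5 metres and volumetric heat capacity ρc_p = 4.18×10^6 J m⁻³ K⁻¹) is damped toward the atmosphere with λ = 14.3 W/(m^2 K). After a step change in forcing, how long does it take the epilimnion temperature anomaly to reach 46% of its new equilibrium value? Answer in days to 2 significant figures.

49 days

Areal heat capacity C = ρc_p × D = 4.18×10^6 × 23.5 = 9.82×10^7 J/(m^2 K).
τ = C / λ = 9.82×10^7 / 14.3 = 6.87×10^6 s.
Fraction reached: 1 − e^(−t/τ) = 0.46 ⇒ t = −τ ln(1 − 0.46) = τ × 0.616.
t = 4.23×10^6 s = 49.0 days.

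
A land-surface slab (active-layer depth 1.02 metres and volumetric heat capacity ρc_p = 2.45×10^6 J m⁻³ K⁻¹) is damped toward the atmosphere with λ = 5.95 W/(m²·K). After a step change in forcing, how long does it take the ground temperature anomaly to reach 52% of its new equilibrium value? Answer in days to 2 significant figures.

3.6 days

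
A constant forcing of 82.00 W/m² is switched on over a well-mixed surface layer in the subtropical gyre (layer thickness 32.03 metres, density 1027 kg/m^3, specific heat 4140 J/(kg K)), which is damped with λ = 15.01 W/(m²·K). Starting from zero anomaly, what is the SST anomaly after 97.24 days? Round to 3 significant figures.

3.30 K

Areal heat capacity C = ρ c_p D = 1027 × 4140 × 32.03 = 1.36×10^8 J m⁻² K⁻¹.
τ = C / λ = 1.36×10^8 / 15.01 = 9.07×10^6 s.
Equilibrium anomaly ΔT_eq = F / λ = 82.00 / 15.01 = 5.46 K.
t = 97.24 days = 8.40×10^6 s, so t/τ = 0.926.
ΔT(t) = ΔT_eq (1 − e^(−t/τ)) = 5.46 × (1 − e^−0.926) = 3.30 K.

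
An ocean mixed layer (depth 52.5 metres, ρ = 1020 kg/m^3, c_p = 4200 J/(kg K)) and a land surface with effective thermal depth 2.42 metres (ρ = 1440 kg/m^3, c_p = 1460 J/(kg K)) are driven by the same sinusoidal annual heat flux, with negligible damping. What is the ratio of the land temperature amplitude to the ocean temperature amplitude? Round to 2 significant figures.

44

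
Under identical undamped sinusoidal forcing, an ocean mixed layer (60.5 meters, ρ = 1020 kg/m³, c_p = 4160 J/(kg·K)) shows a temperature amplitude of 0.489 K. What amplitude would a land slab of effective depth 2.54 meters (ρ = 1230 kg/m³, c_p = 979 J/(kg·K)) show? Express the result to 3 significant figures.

C_ocean = 2.57×10^8 J/(m²·K); C_land = 3.06×10^6 J/(m²·K).
A ∝ 1/C ⇒ A_land = A_ocean × C_ocean/C_land = 0.489 × 83.9 = 41.0 K.

41.0 K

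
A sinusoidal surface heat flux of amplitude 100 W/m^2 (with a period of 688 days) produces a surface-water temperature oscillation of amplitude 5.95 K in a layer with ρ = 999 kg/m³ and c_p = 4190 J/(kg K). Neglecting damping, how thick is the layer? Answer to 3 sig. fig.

38.0 m

ω = 2π / 5.94×10^7 s = 1.06×10^-7 s⁻¹.
Required C = F₀ / (A ω) = 100 / (5.95 × 1.06×10^-7) = 1.59×10^8 J/(m²·K).
D = C / (ρ c_p) = 1.59×10^8 / (999 × 4190) = 38.0 m.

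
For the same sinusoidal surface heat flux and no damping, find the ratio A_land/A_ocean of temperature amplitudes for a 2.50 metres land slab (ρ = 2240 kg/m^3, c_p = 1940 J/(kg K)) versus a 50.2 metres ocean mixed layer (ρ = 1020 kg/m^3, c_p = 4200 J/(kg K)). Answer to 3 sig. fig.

19.8

C_ocean = 1020 × 4200 × 50.2 = 2.15×10^8 J/(m²·K).
C_land = 2240 × 1940 × 2.50 = 1.09×10^7 J/(m²·K).
Undamped amplitude ∝ 1/C, so A_land/A_ocean = C_ocean/C_land = 19.8.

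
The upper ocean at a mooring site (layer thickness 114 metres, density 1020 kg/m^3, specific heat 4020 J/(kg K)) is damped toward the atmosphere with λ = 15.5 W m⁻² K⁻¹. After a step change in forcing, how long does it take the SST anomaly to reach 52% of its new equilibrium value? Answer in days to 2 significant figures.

Areal heat capacity C = ρ c_p D = 1020 × 4020 × 114 = 4.67×10^8 J/(m^2 K).
τ = C / λ = 4.67×10^8 / 15.5 = 3.02×10^7 s.
Fraction reached: 1 − e^(−t/τ) = 0.52 ⇒ t = −τ ln(1 − 0.52) = τ × 0.734.
t = 2.21×10^7 s = 256 days.

260 days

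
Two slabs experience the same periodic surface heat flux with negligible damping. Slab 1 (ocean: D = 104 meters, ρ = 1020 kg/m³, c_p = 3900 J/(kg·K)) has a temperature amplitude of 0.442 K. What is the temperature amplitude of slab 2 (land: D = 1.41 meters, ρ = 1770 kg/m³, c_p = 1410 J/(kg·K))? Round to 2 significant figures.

52 K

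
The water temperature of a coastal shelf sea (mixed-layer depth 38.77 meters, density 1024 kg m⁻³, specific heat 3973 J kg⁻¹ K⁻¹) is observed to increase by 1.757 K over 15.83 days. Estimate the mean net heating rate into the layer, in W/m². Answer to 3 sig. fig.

203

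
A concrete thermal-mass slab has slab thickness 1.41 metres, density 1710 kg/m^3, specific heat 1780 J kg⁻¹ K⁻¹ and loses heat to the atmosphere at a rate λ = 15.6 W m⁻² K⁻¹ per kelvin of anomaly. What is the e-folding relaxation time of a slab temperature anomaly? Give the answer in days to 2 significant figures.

3.2 days

Areal heat capacity C = ρ c_p D = 1710 × 1780 × 1.41 = 4.29×10^6 J/(m^2 K).
Relaxation time τ = C / λ = 4.29×10^6 / 15.6 = 2.75×10^5 s.
In days: 2.75×10^5 s / (86400 s/day) = 3.18 days.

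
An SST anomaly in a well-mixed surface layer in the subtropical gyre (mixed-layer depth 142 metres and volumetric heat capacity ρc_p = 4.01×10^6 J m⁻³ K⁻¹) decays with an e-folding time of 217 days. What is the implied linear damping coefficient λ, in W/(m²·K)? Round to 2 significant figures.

30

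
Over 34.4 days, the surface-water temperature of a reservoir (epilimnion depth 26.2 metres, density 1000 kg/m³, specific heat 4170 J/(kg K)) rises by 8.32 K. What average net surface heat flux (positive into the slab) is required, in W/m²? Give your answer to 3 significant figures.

Areal heat capacity C = ρ c_p D = 1000 × 4170 × 26.2 = 1.09×10^8 J/(m²·K).
Required heat per unit area: Q = C ΔT = 1.09×10^8 × 8.32 = 9.09×10^8 J/m².
Flux F = Q / Δt = 9.09×10^8 / 2.97×10^6 s = 306 W/m².

306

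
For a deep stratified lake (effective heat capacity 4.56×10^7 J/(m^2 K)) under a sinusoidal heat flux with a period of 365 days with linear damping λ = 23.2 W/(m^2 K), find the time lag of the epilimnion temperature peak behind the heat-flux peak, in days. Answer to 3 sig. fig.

21.7 days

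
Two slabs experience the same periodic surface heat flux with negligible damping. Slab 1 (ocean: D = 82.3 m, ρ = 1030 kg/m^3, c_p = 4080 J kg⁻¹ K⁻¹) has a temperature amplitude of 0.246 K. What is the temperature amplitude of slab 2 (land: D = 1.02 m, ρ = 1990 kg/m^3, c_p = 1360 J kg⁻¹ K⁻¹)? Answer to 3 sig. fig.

30.8 K

C_ocean = 3.46×10^8 J/(m²·K); C_land = 2.76×10^6 J/(m²·K).
A ∝ 1/C ⇒ A_land = A_ocean × C_ocean/C_land = 0.246 × 125 = 30.8 K.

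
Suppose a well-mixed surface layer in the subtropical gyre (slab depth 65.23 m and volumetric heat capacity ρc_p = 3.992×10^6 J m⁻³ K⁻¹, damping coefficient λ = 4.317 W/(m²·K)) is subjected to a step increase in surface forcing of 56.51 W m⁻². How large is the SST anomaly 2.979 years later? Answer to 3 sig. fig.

10.3 K

Areal heat capacity C = ρc_p × D = 3.992×10^6 × 65.23 = 2.60×10^8 J/(m^2 K).
τ = C / λ = 2.60×10^8 / 4.317 = 6.03×10^7 s.
Equilibrium anomaly ΔT_eq = F / λ = 56.51 / 4.317 = 13.1 K.
t = 2.979 years = 9.40×10^7 s, so t/τ = 1.56.
ΔT(t) = ΔT_eq (1 − e^(−t/τ)) = 13.1 × (1 − e^−1.56) = 10.3 K.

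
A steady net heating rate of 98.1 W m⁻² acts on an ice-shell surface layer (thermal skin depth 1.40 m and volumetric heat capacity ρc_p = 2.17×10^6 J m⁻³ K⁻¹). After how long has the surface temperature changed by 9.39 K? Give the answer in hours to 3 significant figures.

Areal heat capacity C = ρc_p × D = 2.17×10^6 × 1.40 = 3.04×10^6 J/(m^2 K).
Time required: Δt = C ΔT / F = 3.04×10^6 × 9.39 / 98.1 = 2.91×10^5 s.
In hours: 2.91×10^5 s / (3600 s/hour) = 80.8 hours.

80.8 hours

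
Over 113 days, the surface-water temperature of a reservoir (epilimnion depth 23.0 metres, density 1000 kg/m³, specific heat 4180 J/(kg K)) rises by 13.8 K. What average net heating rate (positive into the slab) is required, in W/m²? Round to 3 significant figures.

136

Areal heat capacity C = ρ c_p D = 1000 × 4180 × 23.0 = 9.61×10^7 J/(m^2 K).
Required heat per unit area: Q = C ΔT = 9.61×10^7 × 13.8 = 1.33×10^9 J/m².
Flux F = Q / Δt = 1.33×10^9 / 9.76×10^6 s = 136 W/m².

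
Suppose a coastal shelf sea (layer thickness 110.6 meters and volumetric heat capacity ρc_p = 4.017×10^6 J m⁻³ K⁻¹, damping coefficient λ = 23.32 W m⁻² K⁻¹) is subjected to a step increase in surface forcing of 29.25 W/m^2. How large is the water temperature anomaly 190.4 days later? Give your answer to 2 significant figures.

Areal heat capacity C = ρc_p × D = 4.017×10^6 × 110.6 = 4.44×10^8 J/(m^2 K).
τ = C / λ = 4.44×10^8 / 23.32 = 1.91×10^7 s.
Equilibrium anomaly ΔT_eq = F / λ = 29.25 / 23.32 = 1.25 K.
t = 190.4 days = 1.65×10^7 s, so t/τ = 0.863.
ΔT(t) = ΔT_eq (1 − e^(−t/τ)) = 1.25 × (1 − e^−0.863) = 0.725 K.

0.73 K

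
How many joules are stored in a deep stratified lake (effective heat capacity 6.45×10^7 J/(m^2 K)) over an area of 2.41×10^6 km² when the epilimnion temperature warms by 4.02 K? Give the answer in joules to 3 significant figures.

6.25×10^20 J

Areal heat capacity C = 6.45×10^7 J/(m^2 K) (given).
Heat per unit area: q = C ΔT = 6.45×10^7 × 4.02 = 2.59×10^8 J/m².
Total heat: Q = q × A = 2.59×10^8 × (2.41×10^6 × 10⁶ m²) = 6.25×10^20 J.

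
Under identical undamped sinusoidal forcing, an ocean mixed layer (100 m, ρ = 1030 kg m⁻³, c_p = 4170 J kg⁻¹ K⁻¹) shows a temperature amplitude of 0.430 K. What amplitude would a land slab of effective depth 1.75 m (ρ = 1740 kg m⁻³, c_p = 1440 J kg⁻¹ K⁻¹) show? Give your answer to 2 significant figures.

C_ocean = 4.30×10^8 J/(m²·K); C_land = 4.38×10^6 J/(m²·K).
A ∝ 1/C ⇒ A_land = A_ocean × C_ocean/C_land = 0.430 × 98.0 = 42.1 K.

42 K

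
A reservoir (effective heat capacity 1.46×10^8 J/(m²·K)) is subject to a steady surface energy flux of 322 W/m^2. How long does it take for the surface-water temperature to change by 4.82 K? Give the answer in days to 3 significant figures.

25.3 days

Areal heat capacity C = 1.46×10^8 J/(m²·K) (given).
Time required: Δt = C ΔT / F = 1.46×10^8 × 4.82 / 322 = 2.19×10^6 s.
In days: 2.19×10^6 s / (86400 s/day) = 25.3 days.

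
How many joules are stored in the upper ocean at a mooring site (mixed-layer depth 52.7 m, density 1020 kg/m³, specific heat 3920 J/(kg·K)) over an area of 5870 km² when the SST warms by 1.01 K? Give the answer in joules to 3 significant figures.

1.25×10^18 J

Areal heat capacity C = ρ c_p D = 1020 × 3920 × 52.7 = 2.11×10^8 J/(m²·K).
Heat per unit area: q = C ΔT = 2.11×10^8 × 1.01 = 2.13×10^8 J/m².
Total heat: Q = q × A = 2.13×10^8 × (5870 × 10⁶ m²) = 1.25×10^18 J.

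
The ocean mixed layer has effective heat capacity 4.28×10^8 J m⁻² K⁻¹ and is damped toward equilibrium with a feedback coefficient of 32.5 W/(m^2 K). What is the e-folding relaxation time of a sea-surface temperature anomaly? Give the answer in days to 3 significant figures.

152 days

Areal heat capacity C = 4.28×10^8 J m⁻² K⁻¹ (given).
Relaxation time τ = C / λ = 4.28×10^8 / 32.5 = 1.32×10^7 s.
In days: 1.32×10^7 s / (86400 s/day) = 152 days.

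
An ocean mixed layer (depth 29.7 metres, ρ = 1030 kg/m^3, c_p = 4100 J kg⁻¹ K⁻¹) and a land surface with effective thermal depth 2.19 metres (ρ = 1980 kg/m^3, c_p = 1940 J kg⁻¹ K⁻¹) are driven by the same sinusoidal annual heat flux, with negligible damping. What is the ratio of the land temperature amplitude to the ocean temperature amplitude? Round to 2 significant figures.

15

C_ocean = 1030 × 4100 × 29.7 = 1.25×10^8 J/(m²·K).
C_land = 1980 × 1940 × 2.19 = 8.41×10^6 J/(m²·K).
Undamped amplitude ∝ 1/C, so A_land/A_ocean = C_ocean/C_land = 14.9.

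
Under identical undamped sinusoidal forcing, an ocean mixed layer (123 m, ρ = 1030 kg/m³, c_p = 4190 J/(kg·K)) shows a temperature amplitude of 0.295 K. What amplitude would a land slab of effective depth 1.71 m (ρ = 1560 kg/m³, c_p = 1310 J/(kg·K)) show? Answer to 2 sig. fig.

45 K

C_ocean = 5.31×10^8 J/(m²·K); C_land = 3.49×10^6 J/(m²·K).
A ∝ 1/C ⇒ A_land = A_ocean × C_ocean/C_land = 0.295 × 152 = 44.8 K.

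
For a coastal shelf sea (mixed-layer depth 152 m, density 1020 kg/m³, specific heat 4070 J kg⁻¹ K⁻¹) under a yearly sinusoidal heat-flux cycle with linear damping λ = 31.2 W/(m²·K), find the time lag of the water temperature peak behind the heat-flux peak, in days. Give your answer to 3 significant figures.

77.1 days

Areal heat capacity C = ρ c_p D = 1020 × 4070 × 152 = 6.31×10^8 J/(m^2 K).
ω = 2π / 3.15×10^7 s = 1.99×10^-7 s⁻¹.
Phase lag φ = arctan(Cω/λ) = arctan(126/31.2) = 1.33 rad.
Time lag = φ / ω = 1.33 / 1.99×10^-7 = 6.66×10^6 s = 77.1 days.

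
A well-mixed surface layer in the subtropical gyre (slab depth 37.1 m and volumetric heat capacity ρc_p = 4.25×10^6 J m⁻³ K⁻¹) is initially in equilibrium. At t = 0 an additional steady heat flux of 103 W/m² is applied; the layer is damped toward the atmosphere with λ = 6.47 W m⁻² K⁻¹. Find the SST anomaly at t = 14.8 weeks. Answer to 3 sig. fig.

4.89 K

Areal heat capacity C = ρc_p × D = 4.25×10^6 × 37.1 = 1.58×10^8 J/(m^2 K).
τ = C / λ = 1.58×10^8 / 6.47 = 2.44×10^7 s.
Equilibrium anomaly ΔT_eq = F / λ = 103 / 6.47 = 15.9 K.
t = 14.8 weeks = 8.95×10^6 s, so t/τ = 0.367.
ΔT(t) = ΔT_eq (1 − e^(−t/τ)) = 15.9 × (1 − e^−0.367) = 4.89 K.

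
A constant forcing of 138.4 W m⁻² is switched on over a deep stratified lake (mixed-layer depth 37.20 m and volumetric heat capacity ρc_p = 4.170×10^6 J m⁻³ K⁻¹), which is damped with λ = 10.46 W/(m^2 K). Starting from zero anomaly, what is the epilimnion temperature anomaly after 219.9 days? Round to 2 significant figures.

Areal heat capacity C = ρc_p × D = 4.170×10^6 × 37.20 = 1.55×10^8 J/(m²·K).
τ = C / λ = 1.55×10^8 / 10.46 = 1.48×10^7 s.
Equilibrium anomaly ΔT_eq = F / λ = 138.4 / 10.46 = 13.2 K.
t = 219.9 days = 1.90×10^7 s, so t/τ = 1.28.
ΔT(t) = ΔT_eq (1 − e^(−t/τ)) = 13.2 × (1 − e^−1.28) = 9.56 K.

9.6 K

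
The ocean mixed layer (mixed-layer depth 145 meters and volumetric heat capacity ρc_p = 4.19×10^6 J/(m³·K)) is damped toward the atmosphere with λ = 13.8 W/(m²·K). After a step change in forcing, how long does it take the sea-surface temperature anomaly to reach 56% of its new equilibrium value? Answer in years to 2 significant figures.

1.1 years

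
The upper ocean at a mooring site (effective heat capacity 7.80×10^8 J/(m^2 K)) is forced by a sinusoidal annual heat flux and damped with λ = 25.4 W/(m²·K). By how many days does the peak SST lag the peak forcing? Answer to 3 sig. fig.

Areal heat capacity C = 7.80×10^8 J/(m^2 K) (given).
ω = 2π / 3.15×10^7 s = 1.99×10^-7 s⁻¹.
Phase lag φ = arctan(Cω/λ) = arctan(155/25.4) = 1.41 rad.
Time lag = φ / ω = 1.41 / 1.99×10^-7 = 7.07×10^6 s = 81.8 days.

81.8 days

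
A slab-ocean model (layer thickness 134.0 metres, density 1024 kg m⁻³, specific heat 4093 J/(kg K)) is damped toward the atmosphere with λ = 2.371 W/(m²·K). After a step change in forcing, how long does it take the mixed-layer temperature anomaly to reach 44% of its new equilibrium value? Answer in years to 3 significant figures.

Areal heat capacity C = ρ c_p D = 1024 × 4093 × 134.0 = 5.62×10^8 J/(m^2 K).
τ = C / λ = 5.62×10^8 / 2.371 = 2.37×10^8 s.
Fraction reached: 1 − e^(−t/τ) = 0.44 ⇒ t = −τ ln(1 − 0.44) = τ × 0.580.
t = 1.37×10^8 s = 4.35 years.

4.35 years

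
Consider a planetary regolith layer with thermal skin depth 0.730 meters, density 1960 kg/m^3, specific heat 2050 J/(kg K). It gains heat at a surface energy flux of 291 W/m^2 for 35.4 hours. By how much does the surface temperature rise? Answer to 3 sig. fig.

12.6 K

Areal heat capacity C = ρ c_p D = 1960 × 2050 × 0.730 = 2.93×10^6 J/(m^2 K).
Net heat input Q = F Δt = 291 × (35.4 hours × 3600 s/hour) = 3.71×10^7 J/m².
ΔT = Q / C = 3.71×10^7 / 2.93×10^6 = 12.6 K.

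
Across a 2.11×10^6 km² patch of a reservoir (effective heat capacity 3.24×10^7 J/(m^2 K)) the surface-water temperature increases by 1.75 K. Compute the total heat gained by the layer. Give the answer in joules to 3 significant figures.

Areal heat capacity C = 3.24×10^7 J/(m^2 K) (given).
Heat per unit area: q = C ΔT = 3.24×10^7 × 1.75 = 5.67×10^7 J/m².
Total heat: Q = q × A = 5.67×10^7 × (2.11×10^6 × 10⁶ m²) = 1.20×10^20 J.

1.20×10^20 J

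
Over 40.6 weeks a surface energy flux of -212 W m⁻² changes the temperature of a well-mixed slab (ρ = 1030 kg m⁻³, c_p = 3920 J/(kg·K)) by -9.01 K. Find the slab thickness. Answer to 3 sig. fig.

Heat input Q = F Δt = -212 × 2.46×10^7 s = -5.21×10^9 J/m².
Required areal heat capacity C = Q / ΔT = 5.78×10^8 J/(m²·K).
Depth D = C / (ρ c_p) = 5.78×10^8 / (1030 × 3920) = 143 m.

143 m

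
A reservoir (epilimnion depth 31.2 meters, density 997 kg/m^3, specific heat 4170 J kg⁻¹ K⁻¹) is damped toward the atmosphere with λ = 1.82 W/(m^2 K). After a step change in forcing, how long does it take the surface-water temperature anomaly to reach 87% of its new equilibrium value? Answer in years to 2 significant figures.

Areal heat capacity C = ρ c_p D = 997 × 4170 × 31.2 = 1.30×10^8 J/(m^2 K).
τ = C / λ = 1.30×10^8 / 1.82 = 7.13×10^7 s.
Fraction reached: 1 − e^(−t/τ) = 0.87 ⇒ t = −τ ln(1 − 0.87) = τ × 2.04.
t = 1.45×10^8 s = 4.61 years.

4.6 years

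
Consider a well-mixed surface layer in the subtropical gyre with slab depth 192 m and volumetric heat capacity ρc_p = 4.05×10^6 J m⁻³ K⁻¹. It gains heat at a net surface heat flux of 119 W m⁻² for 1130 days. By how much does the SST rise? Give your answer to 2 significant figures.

Areal heat capacity C = ρc_p × D = 4.05×10^6 × 192 = 7.78×10^8 J m⁻² K⁻¹.
Net heat input Q = F Δt = 119 × (1130 days × 86400 s/day) = 1.16×10^10 J/m².
ΔT = Q / C = 1.16×10^10 / 7.78×10^8 = 14.9 K.

15 K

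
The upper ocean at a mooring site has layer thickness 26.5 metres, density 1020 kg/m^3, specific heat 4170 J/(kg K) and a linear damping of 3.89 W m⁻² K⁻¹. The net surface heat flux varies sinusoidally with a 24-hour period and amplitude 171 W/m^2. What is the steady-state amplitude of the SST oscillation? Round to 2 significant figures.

0.021 K

Areal heat capacity C = ρ c_p D = 1020 × 4170 × 26.5 = 1.13×10^8 J/(m²·K).
Angular frequency ω = 2π / T = 2π / 86400 s = 7.27×10^-5 s⁻¹.
√((Cω)² + λ²) = √((8200)² + 3.89²) = 8200 W/(m²·K).
Amplitude A = F₀ / √((Cω)²+λ²) = 171 / 8200 = 0.0209 K.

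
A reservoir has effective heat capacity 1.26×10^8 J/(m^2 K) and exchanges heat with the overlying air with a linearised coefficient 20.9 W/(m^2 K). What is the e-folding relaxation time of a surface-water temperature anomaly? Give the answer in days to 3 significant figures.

Areal heat capacity C = 1.26×10^8 J/(m^2 K) (given).
Relaxation time τ = C / λ = 1.26×10^8 / 20.9 = 6.03×10^6 s.
In days: 6.03×10^6 s / (86400 s/day) = 69.8 days.

69.8 days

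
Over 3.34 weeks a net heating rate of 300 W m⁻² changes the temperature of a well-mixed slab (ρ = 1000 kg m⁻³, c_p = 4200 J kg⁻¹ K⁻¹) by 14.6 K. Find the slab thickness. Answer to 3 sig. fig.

9.88 m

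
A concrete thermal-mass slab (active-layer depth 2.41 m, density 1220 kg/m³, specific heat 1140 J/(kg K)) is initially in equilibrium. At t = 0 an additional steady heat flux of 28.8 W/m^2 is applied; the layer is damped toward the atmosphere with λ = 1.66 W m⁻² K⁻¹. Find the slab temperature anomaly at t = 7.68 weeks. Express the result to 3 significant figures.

Areal heat capacity C = ρ c_p D = 1220 × 1140 × 2.41 = 3.35×10^6 J/(m^2 K).
τ = C / λ = 3.35×10^6 / 1.66 = 2.02×10^6 s.
Equilibrium anomaly ΔT_eq = F / λ = 28.8 / 1.66 = 17.3 K.
t = 7.68 weeks = 4.64×10^6 s, so t/τ = 2.30.
ΔT(t) = ΔT_eq (1 − e^(−t/τ)) = 17.3 × (1 − e^−2.30) = 15.6 K.

15.6 K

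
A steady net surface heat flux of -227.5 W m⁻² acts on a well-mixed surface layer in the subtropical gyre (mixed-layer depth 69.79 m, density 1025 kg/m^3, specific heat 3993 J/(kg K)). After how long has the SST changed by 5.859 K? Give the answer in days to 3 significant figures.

85.1 days

Areal heat capacity C = ρ c_p D = 1025 × 3993 × 69.79 = 2.86×10^8 J m⁻² K⁻¹.
Time required: Δt = C ΔT / F = 2.86×10^8 × -5.859 / -227.5 = 7.36×10^6 s.
In days: 7.36×10^6 s / (86400 s/day) = 85.1 days.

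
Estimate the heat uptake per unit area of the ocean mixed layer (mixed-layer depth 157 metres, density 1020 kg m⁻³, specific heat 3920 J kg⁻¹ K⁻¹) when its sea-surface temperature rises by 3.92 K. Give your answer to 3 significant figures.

2.46×10^9

Areal heat capacity C = ρ c_p D = 1020 × 3920 × 157 = 6.28×10^8 J/(m²·K).
ΔQ = C ΔT = 6.28×10^8 × 3.92 = 2.46×10^9 J/m².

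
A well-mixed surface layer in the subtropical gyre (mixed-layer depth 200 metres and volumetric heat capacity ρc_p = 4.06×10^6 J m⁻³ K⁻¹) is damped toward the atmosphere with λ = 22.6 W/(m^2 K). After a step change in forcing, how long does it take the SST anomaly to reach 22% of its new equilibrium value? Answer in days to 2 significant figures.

Areal heat capacity C = ρc_p × D = 4.06×10^6 × 200 = 8.12×10^8 J m⁻² K⁻¹.
τ = C / λ = 8.12×10^8 / 22.6 = 3.59×10^7 s.
Fraction reached: 1 − e^(−t/τ) = 0.22 ⇒ t = −τ ln(1 − 0.22) = τ × 0.248.
t = 8.93×10^6 s = 103 days.

100 days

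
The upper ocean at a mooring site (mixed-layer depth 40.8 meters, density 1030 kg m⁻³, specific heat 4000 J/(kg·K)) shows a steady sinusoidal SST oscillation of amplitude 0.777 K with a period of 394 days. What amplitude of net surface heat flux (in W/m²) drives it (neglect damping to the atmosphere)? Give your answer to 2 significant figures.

24

Areal heat capacity C = ρ c_p D = 1030 × 4000 × 40.8 = 1.68×10^8 J/(m²·K).
ω = 2π / 3.40×10^7 s = 1.85×10^-7 s⁻¹.
Cω = 1.68×10^8 × 1.85×10^-7 = 31.0 W/(m²·K).
F₀ = A × Cω = 0.777 × 31.0 = 24.1 W/m².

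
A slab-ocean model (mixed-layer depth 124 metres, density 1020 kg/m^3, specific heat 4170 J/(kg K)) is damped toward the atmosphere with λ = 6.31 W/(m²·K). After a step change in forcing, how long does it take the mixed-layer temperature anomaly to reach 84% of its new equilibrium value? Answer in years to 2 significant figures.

4.9 years

Areal heat capacity C = ρ c_p D = 1020 × 4170 × 124 = 5.27×10^8 J m⁻² K⁻¹.
τ = C / λ = 5.27×10^8 / 6.31 = 8.36×10^7 s.
Fraction reached: 1 − e^(−t/τ) = 0.84 ⇒ t = −τ ln(1 − 0.84) = τ × 1.83.
t = 1.53×10^8 s = 4.85 years.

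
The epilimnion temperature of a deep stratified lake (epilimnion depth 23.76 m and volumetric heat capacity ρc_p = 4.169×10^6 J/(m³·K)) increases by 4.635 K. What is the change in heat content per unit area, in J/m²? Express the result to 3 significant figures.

4.59×10^8

Areal heat capacity C = ρc_p × D = 4.169×10^6 × 23.76 = 9.91×10^7 J/(m^2 K).
ΔQ = C ΔT = 9.91×10^7 × 4.635 = 4.59×10^8 J/m².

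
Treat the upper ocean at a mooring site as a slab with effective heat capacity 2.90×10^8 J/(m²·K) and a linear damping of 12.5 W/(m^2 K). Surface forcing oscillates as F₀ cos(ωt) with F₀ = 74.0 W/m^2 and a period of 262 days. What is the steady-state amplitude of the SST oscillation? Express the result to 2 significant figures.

0.91 K

Areal heat capacity C = 2.90×10^8 J/(m²·K) (given).
Angular frequency ω = 2π / T = 2π / 2.26×10^7 s = 2.78×10^-7 s⁻¹.
√((Cω)² + λ²) = √((80.5)² + 12.5²) = 81.5 W/(m²·K).
Amplitude A = F₀ / √((Cω)²+λ²) = 74.0 / 81.5 = 0.908 K.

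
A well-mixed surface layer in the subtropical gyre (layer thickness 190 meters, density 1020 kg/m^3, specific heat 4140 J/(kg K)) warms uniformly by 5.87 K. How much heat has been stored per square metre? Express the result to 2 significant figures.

Areal heat capacity C = ρ c_p D = 1020 × 4140 × 190 = 8.02×10^8 J/(m²·K).
ΔQ = C ΔT = 8.02×10^8 × 5.87 = 4.71×10^9 J/m².

4.7×10^9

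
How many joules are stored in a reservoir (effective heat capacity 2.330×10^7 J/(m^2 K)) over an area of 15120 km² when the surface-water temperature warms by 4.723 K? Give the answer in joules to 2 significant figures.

Areal heat capacity C = 2.330×10^7 J/(m^2 K) (given).
Heat per unit area: q = C ΔT = 2.33×10^7 × 4.723 = 1.10×10^8 J/m².
Total heat: Q = q × A = 1.10×10^8 × (15120 × 10⁶ m²) = 1.66×10^18 J.

1.7×10^18 J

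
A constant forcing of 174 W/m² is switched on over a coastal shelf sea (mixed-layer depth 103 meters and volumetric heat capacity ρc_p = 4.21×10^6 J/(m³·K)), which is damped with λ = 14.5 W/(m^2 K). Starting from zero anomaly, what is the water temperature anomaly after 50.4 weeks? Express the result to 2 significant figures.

7.7 K

Areal heat capacity C = ρc_p × D = 4.21×10^6 × 103 = 4.34×10^8 J m⁻² K⁻¹.
τ = C / λ = 4.34×10^8 / 14.5 = 2.99×10^7 s.
Equilibrium anomaly ΔT_eq = F / λ = 174 / 14.5 = 12.0 K.
t = 50.4 weeks = 3.05×10^7 s, so t/τ = 1.02.
ΔT(t) = ΔT_eq (1 − e^(−t/τ)) = 12.0 × (1 − e^−1.02) = 7.67 K.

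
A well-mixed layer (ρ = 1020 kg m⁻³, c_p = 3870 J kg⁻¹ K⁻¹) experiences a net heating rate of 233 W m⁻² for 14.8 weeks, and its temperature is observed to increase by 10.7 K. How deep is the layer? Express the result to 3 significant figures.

Heat input Q = F Δt = 233 × 8.95×10^6 s = 2.09×10^9 J/m².
Required areal heat capacity C = Q / ΔT = 1.95×10^8 J/(m²·K).
Depth D = C / (ρ c_p) = 1.95×10^8 / (1020 × 3870) = 49.4 m.

49.4 m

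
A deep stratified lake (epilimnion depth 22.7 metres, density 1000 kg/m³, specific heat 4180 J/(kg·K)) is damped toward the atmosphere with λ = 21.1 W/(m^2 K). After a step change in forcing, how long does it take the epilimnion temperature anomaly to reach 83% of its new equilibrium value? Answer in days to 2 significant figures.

92 days

Areal heat capacity C = ρ c_p D = 1000 × 4180 × 22.7 = 9.49×10^7 J/(m^2 K).
τ = C / λ = 9.49×10^7 / 21.1 = 4.50×10^6 s.
Fraction reached: 1 − e^(−t/τ) = 0.83 ⇒ t = −τ ln(1 − 0.83) = τ × 1.77.
t = 7.97×10^6 s = 92.2 days.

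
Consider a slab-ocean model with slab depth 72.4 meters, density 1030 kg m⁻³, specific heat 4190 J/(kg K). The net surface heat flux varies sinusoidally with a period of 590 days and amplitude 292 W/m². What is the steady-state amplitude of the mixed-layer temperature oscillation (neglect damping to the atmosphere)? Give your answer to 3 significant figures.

Areal heat capacity C = ρ c_p D = 1030 × 4190 × 72.4 = 3.12×10^8 J m⁻² K⁻¹.
Angular frequency ω = 2π / T = 2π / 5.10×10^7 s = 1.23×10^-7 s⁻¹.
Cω = 3.12×10^8 × 1.23×10^-7 = 38.5 W/(m²·K).
Amplitude A = F₀ / (Cω) = 292 / 38.5 = 7.58 K.

7.58 K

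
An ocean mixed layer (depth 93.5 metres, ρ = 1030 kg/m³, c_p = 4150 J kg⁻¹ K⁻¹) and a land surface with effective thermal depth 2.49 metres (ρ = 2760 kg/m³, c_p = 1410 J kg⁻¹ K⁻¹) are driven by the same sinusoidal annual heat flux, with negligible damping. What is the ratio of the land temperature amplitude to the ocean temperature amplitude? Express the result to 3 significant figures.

C_ocean = 1030 × 4150 × 93.5 = 4.00×10^8 J/(m²·K).
C_land = 2760 × 1410 × 2.49 = 9.69×10^6 J/(m²·K).
Undamped amplitude ∝ 1/C, so A_land/A_ocean = C_ocean/C_land = 41.2.

41.2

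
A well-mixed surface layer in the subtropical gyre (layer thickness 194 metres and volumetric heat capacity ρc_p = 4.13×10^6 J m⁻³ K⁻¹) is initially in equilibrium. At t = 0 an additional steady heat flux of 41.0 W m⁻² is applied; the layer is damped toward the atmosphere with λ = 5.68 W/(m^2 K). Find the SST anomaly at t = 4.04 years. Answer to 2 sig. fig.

Areal heat capacity C = ρc_p × D = 4.13×10^6 × 194 = 8.01×10^8 J m⁻² K⁻¹.
τ = C / λ = 8.01×10^8 / 5.68 = 1.41×10^8 s.
Equilibrium anomaly ΔT_eq = F / λ = 41.0 / 5.68 = 7.22 K.
t = 4.04 years = 1.27×10^8 s, so t/τ = 0.904.
ΔT(t) = ΔT_eq (1 − e^(−t/τ)) = 7.22 × (1 − e^−0.904) = 4.29 K.

4.3 K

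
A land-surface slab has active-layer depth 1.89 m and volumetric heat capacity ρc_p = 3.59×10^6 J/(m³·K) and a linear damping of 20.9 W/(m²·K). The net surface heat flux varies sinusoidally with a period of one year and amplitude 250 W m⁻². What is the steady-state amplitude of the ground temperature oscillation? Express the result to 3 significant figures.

Areal heat capacity C = ρc_p × D = 3.59×10^6 × 1.89 = 6.79×10^6 J/(m²·K).
Angular frequency ω = 2π / T = 2π / 3.15×10^7 s = 1.99×10^-7 s⁻¹.
√((Cω)² + λ²) = √((1.35)² + 20.9²) = 20.9 W/(m²·K).
Amplitude A = F₀ / √((Cω)²+λ²) = 250 / 20.9 = 11.9 K.

11.9 K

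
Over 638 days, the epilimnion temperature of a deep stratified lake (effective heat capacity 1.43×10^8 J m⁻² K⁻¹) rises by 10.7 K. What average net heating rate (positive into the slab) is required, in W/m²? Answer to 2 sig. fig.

Areal heat capacity C = 1.43×10^8 J m⁻² K⁻¹ (given).
Required heat per unit area: Q = C ΔT = 1.43×10^8 × 10.7 = 1.53×10^9 J/m².
Flux F = Q / Δt = 1.53×10^9 / 5.51×10^7 s = 27.8 W/m².

28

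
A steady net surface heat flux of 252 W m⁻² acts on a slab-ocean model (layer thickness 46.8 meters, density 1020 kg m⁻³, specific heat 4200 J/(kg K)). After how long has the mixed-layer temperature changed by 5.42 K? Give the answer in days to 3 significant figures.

Areal heat capacity C = ρ c_p D = 1020 × 4200 × 46.8 = 2.00×10^8 J/(m²·K).
Time required: Δt = C ΔT / F = 2.00×10^8 × 5.42 / 252 = 4.31×10^6 s.
In days: 4.31×10^6 s / (86400 s/day) = 49.9 days.

49.9 days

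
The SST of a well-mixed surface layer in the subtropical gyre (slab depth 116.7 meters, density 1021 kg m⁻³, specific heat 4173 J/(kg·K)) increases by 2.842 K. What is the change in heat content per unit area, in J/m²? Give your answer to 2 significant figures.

1.4×10^9

Areal heat capacity C = ρ c_p D = 1021 × 4173 × 116.7 = 4.97×10^8 J/(m^2 K).
ΔQ = C ΔT = 4.97×10^8 × 2.842 = 1.41×10^9 J/m².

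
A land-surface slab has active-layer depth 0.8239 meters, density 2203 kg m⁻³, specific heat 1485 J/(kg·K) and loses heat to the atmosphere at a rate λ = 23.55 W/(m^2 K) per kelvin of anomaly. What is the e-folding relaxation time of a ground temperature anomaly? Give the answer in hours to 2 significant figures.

32 hours

Areal heat capacity C = ρ c_p D = 2203 × 1485 × 0.8239 = 2.70×10^6 J/(m²·K).
Relaxation time τ = C / λ = 2.70×10^6 / 23.55 = 1.14×10^5 s.
In hours: 1.14×10^5 s / (3600 s/hour) = 31.8 hours.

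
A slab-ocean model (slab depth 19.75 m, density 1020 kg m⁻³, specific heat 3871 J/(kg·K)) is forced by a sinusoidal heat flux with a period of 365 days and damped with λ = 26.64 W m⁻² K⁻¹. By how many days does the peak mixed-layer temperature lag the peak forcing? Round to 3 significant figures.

30.7 days

Areal heat capacity C = ρ c_p D = 1020 × 3871 × 19.75 = 7.80×10^7 J m⁻² K⁻¹.
ω = 2π / 3.15×10^7 s = 1.99×10^-7 s⁻¹.
Phase lag φ = arctan(Cω/λ) = arctan(15.5/26.64) = 0.528 rad.
Time lag = φ / ω = 0.528 / 1.99×10^-7 = 2.65×10^6 s = 30.7 days.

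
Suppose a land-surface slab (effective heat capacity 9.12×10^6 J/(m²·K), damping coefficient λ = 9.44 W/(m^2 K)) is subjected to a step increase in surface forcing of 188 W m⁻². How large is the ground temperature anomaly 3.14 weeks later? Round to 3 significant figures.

17.1 K

Areal heat capacity C = 9.12×10^6 J/(m²·K) (given).
τ = C / λ = 9.12×10^6 / 9.44 = 9.66×10^5 s.
Equilibrium anomaly ΔT_eq = F / λ = 188 / 9.44 = 19.9 K.
t = 3.14 weeks = 1.90×10^6 s, so t/τ = 1.97.
ΔT(t) = ΔT_eq (1 − e^(−t/τ)) = 19.9 × (1 − e^−1.97) = 17.1 K.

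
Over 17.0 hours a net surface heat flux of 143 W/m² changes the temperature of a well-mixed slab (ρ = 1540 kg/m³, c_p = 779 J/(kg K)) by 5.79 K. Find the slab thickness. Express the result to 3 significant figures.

1.26 m

Heat input Q = F Δt = 143 × 61200 s = 8.75×10^6 J/m².
Required areal heat capacity C = Q / ΔT = 1.51×10^6 J/(m²·K).
Depth D = C / (ρ c_p) = 1.51×10^6 / (1540 × 779) = 1.26 m.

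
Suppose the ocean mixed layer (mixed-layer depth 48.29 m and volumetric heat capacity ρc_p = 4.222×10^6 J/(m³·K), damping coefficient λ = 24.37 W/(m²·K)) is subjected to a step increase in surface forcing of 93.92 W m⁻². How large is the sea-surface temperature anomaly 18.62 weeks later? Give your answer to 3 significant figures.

2.85 K

Areal heat capacity C = ρc_p × D = 4.222×10^6 × 48.29 = 2.04×10^8 J m⁻² K⁻¹.
τ = C / λ = 2.04×10^8 / 24.37 = 8.37×10^6 s.
Equilibrium anomaly ΔT_eq = F / λ = 93.92 / 24.37 = 3.85 K.
t = 18.62 weeks = 1.13×10^7 s, so t/τ = 1.35.
ΔT(t) = ΔT_eq (1 − e^(−t/τ)) = 3.85 × (1 − e^−1.35) = 2.85 K.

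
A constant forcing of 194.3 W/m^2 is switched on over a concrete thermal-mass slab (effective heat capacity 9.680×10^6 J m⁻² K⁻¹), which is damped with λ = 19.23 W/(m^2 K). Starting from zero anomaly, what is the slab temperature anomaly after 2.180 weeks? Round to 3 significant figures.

Areal heat capacity C = 9.680×10^6 J m⁻² K⁻¹ (given).
τ = C / λ = 9.68×10^6 / 19.23 = 5.03×10^5 s.
Equilibrium anomaly ΔT_eq = F / λ = 194.3 / 19.23 = 10.1 K.
t = 2.180 weeks = 1.32×10^6 s, so t/τ = 2.62.
ΔT(t) = ΔT_eq (1 − e^(−t/τ)) = 10.1 × (1 − e^−2.62) = 9.37 K.

9.37 K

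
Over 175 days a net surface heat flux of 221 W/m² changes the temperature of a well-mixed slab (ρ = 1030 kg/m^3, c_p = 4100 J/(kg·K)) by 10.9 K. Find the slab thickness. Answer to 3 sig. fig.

Heat input Q = F Δt = 221 × 1.51×10^7 s = 3.34×10^9 J/m².
Required areal heat capacity C = Q / ΔT = 3.07×10^8 J/(m²·K).
Depth D = C / (ρ c_p) = 3.07×10^8 / (1030 × 4100) = 72.6 m.

72.6 m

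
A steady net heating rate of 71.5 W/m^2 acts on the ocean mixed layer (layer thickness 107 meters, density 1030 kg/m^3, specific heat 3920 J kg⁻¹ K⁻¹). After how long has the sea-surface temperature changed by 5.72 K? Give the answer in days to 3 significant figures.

Areal heat capacity C = ρ c_p D = 1030 × 3920 × 107 = 4.32×10^8 J/(m^2 K).
Time required: Δt = C ΔT / F = 4.32×10^8 × 5.72 / 71.5 = 3.46×10^7 s.
In days: 3.46×10^7 s / (86400 s/day) = 400 days.

400 days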